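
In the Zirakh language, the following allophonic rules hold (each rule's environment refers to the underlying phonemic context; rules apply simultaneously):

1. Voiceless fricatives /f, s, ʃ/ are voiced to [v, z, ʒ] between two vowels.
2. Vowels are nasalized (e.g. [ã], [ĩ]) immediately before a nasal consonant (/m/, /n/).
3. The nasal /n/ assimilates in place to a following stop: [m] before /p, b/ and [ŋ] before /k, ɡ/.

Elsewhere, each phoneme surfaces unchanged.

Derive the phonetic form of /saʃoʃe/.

[saʒoʒe]

/s/ (word-initial) is in the target of rule 1 but the environment (between two vowels) is not met → [s].
/a/ — between /s/ and /ʃ/; rule 2 does not apply here → [a].
/ʃ/ (between /a/ and /o/) occurs between two vowels → [ʒ] by rule 1.
/o/ (between /ʃ/ and /ʃ/) is in the target of rule 2 but the environment (before a nasal consonant) is not met → [o].
/ʃ/ (between /o/ and /e/): between two vowels, so rule 1 applies → [ʒ].
/e/ (word-final) fails the environment for rule 2, so it stays [e].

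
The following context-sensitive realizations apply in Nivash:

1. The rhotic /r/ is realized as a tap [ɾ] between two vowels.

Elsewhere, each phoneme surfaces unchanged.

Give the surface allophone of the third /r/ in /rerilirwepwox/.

/r/ (between /i/ and /w/): rule 1 targets it, but not between two vowels → unchanged [r].

[r]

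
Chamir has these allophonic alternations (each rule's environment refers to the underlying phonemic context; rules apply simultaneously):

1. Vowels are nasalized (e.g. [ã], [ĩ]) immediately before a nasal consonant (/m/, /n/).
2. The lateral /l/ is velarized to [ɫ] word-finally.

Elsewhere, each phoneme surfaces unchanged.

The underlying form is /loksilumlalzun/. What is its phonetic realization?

[loksilũmlalzũn]

/l/ — word-initial; rule 2 does not apply here → [l].
/o/ (between /l/ and /k/): rule 1 targets it, but not before a nasal consonant → unchanged [o].
/k/ — not in any rule's target class → [k].
/s/ stays [s].
/i/ (between /s/ and /l/) is in the target of rule 1 but the environment (before a nasal consonant) is not met → [i].
/l/ — between /i/ and /u/; rule 2 does not apply here → [l].
/u/ (between /l/ and /m/) occurs before a nasal consonant → [ũ] by rule 1.
/m/ (between /u/ and /l/) is unaffected → [m].
/l/ (between /m/ and /a/) fails the environment for rule 2, so it stays [l].
/a/ (between /l/ and /l/) is in the target of rule 1 but the environment (before a nasal consonant) is not met → [a].
/l/ (between /a/ and /z/) fails the environment for rule 2, so it stays [l].
/z/ (between /l/ and /u/) is unaffected → [z].
/u/ — between /z/ and /n/, before a nasal consonant — surfaces as [ũ] (rule 1).
/n/ (word-final): no rule targets it → [n].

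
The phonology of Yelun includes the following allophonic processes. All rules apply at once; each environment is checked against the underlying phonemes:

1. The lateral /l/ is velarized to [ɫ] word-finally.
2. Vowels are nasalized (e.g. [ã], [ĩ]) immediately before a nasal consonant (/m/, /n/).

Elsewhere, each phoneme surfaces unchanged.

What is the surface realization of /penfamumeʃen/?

[pẽnfãmũmeʃẽn]

/p/ (word-initial): no rule targets it → [p].
Rule 2 applies to /e/ (between /p/ and /n/: before a nasal consonant) → [ẽ].
/n/ (between /e/ and /f/) is unaffected → [n].
/f/ stays [f].
/a/ (between /f/ and /m/): before a nasal consonant, so rule 2 applies → [ã].
/m/ (between /a/ and /u/) is unaffected → [m].
Rule 2 applies to /u/ (between /m/ and /m/: before a nasal consonant) → [ũ].
/m/ — not in any rule's target class → [m].
/e/ (between /m/ and /ʃ/) is in the target of rule 2 but the environment (before a nasal consonant) is not met → [e].
/ʃ/ (between /e/ and /e/): no rule targets it → [ʃ].
/e/ (between /ʃ/ and /n/): before a nasal consonant, so rule 2 applies → [ẽ].
/n/ (word-final) is unaffected → [n].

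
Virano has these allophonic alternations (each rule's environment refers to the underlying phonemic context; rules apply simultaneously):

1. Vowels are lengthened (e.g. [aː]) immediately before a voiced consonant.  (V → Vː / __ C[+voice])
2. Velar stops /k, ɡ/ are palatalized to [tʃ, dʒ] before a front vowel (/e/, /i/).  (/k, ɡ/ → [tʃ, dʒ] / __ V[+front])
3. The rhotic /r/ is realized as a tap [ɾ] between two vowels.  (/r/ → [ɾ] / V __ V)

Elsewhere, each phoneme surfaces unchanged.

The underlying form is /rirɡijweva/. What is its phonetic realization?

/r/ (word-initial) fails the environment for rule 3, so it stays [r].
/i/ (between /r/ and /r/) occurs before a voiced consonant → [iː] by rule 1.
/r/ (between /i/ and /ɡ/) is in the target of rule 3 but the environment (between two vowels) is not met → [r].
/ɡ/ meets the environment for rule 2 (before a front vowel) → [dʒ].
Rule 1 applies to /i/ (between /ɡ/ and /j/: before a voiced consonant) → [iː].
/j/ stays [j].
/w/ (between /j/ and /e/) is unaffected → [w].
/e/ meets the environment for rule 1 (before a voiced consonant) → [eː].
/v/ stays [v].
/a/ (word-final): rule 1 targets it, but not before a voiced consonant → unchanged [a].

[riːrdʒiːjweːva]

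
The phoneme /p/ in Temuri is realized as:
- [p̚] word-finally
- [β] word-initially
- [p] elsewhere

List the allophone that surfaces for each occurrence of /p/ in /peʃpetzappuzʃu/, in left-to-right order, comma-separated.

[β], [p], [p], [p]

Occurrence 1 (position 1): word-initially → [β].
Occurrence 2 (position 4): no conditioning environment matches → elsewhere allophone [p].
Occurrence 3 (position 9): no conditioning environment matches → elsewhere allophone [p].
Occurrence 4 (position 10): no conditioning environment matches → elsewhere allophone [p].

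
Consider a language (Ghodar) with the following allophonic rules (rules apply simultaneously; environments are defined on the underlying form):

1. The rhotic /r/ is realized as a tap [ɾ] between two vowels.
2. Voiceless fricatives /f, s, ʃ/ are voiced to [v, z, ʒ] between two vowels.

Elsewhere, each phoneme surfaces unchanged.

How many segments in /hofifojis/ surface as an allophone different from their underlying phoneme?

Segments that undergo a rule: /f/ → [v] (rule 2); /f/ → [v] (rule 2).
All other segments surface unchanged.

2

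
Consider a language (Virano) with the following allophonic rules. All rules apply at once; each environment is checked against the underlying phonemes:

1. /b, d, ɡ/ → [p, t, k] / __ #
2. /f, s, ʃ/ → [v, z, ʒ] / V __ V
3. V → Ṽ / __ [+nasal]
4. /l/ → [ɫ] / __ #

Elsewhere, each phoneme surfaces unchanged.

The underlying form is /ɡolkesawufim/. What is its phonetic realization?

/ɡ/ — word-initial; rule 1 does not apply here → [ɡ].
/o/ (between /ɡ/ and /l/): rule 3 targets it, but not before a nasal consonant → unchanged [o].
/l/ (between /o/ and /k/) is in the target of rule 4 but the environment (word-finally) is not met → [l].
/k/ stays [k].
/e/ (between /k/ and /s/) is in the target of rule 3 but the environment (before a nasal consonant) is not met → [e].
/s/ meets the environment for rule 2 (between two vowels) → [z].
/a/ (between /s/ and /w/): rule 3 targets it, but not before a nasal consonant → unchanged [a].
/w/ (between /a/ and /u/) is unaffected → [w].
/u/ (between /w/ and /f/): rule 3 targets it, but not before a nasal consonant → unchanged [u].
/f/ meets the environment for rule 2 (between two vowels) → [v].
Rule 3 applies to /i/ (between /f/ and /m/: before a nasal consonant) → [ĩ].
/m/ (word-final) is unaffected → [m].

[ɡolkezawuvĩm]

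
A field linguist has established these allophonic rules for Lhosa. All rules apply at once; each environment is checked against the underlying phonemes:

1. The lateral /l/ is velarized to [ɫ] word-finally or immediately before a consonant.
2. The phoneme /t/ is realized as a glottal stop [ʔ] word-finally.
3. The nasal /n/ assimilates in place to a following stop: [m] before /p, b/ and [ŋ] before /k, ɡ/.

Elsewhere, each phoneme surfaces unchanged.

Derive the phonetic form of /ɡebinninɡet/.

/n/ (between /i/ and /n/) is in the target of rule 3 but the environment (before a labial or velar stop) is not met → [n].
/n/ (between /n/ and /i/) fails the environment for rule 3, so it stays [n].
/n/ meets the environment for rule 3 (before a labial or velar stop) → [ŋ].
/t/ (word-final) occurs word-finally → [ʔ] by rule 2.

[ɡebinniŋɡeʔ]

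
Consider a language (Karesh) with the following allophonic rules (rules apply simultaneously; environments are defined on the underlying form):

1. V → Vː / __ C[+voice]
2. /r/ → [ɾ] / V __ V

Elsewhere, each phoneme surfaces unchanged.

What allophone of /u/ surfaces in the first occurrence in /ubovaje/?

[uː]

Rule 1 applies to /u/ (word-initial: before a voiced consonant) → [uː].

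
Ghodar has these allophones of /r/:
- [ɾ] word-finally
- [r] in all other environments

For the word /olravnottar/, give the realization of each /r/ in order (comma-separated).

[r], [ɾ]

Occurrence 1 (position 3): no conditioning environment matches → elsewhere allophone [r].
Occurrence 2 (position 11): word-finally → [ɾ].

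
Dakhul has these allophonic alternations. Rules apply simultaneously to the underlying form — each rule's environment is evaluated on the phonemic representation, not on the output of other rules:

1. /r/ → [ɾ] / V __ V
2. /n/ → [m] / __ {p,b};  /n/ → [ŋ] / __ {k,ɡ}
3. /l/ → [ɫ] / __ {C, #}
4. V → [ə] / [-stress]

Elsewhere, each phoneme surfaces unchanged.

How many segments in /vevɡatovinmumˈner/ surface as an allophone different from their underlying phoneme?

5

Segments that undergo a rule: /e/ → [ə] (rule 4); /a/ → [ə] (rule 4); /o/ → [ə] (rule 4); /i/ → [ə] (rule 4); /u/ → [ə] (rule 4).
All other segments surface unchanged.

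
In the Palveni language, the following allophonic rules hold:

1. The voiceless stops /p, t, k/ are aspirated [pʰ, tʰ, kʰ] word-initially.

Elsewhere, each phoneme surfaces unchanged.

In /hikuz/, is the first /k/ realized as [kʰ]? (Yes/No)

/k/ (between /i/ and /u/) fails the environment for rule 1, so it stays [k].
The actual realization is [k], not [kʰ].

No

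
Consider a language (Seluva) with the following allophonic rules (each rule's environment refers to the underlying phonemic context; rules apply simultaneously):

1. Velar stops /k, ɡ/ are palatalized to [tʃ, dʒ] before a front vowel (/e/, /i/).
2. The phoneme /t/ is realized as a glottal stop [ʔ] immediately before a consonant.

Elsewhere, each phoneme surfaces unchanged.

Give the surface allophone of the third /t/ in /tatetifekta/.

/t/ (between /e/ and /i/) is in the target of rule 2 but the environment (immediately before a consonant) is not met → [t].

[t]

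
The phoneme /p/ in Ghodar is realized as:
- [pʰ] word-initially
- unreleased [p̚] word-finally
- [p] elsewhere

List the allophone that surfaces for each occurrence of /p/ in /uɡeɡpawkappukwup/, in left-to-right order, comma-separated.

Occurrence 1 (position 5): no conditioning environment matches → elsewhere allophone [p].
Occurrence 2 (position 10): no conditioning environment matches → elsewhere allophone [p].
Occurrence 3 (position 11): no conditioning environment matches → elsewhere allophone [p].
Occurrence 4 (position 16): word-finally → [p̚].

[p], [p], [p], [p̚]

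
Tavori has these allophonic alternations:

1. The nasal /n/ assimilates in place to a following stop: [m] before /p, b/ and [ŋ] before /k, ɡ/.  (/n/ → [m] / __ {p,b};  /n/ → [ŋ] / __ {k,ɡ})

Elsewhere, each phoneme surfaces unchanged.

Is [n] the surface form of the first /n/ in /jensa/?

/n/ (between /e/ and /s/) is in the target of rule 1 but the environment (before a labial or velar stop) is not met → [n].
The actual realization is [n], which matches [n].

Yes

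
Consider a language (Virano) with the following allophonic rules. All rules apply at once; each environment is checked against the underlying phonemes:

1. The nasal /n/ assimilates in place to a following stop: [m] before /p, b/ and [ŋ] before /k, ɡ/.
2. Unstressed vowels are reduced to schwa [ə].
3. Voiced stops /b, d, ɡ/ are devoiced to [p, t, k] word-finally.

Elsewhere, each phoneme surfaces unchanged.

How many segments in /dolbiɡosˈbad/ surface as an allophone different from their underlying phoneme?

4

Segments that undergo a rule: /o/ → [ə] (rule 2); /i/ → [ə] (rule 2); /o/ → [ə] (rule 2); /d/ → [t] (rule 3).
All other segments surface unchanged.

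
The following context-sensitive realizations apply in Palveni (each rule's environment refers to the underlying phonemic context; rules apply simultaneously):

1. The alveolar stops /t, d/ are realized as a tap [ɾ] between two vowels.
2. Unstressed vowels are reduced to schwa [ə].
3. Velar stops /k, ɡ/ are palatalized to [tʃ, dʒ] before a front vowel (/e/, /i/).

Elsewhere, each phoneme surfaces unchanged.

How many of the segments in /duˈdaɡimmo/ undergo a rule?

Segments that undergo a rule: /u/ → [ə] (rule 2); /d/ → [ɾ] (rule 1); /ɡ/ → [dʒ] (rule 3); /i/ → [ə] (rule 2); /o/ → [ə] (rule 2).
All other segments surface unchanged.

5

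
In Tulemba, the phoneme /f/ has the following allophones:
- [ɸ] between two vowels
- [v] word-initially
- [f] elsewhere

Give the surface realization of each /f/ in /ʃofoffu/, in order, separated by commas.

[ɸ], [f], [f]

Occurrence 1 (position 3): between two vowels → [ɸ].
Occurrence 2 (position 5): no conditioning environment matches → elsewhere allophone [f].
Occurrence 3 (position 6): no conditioning environment matches → elsewhere allophone [f].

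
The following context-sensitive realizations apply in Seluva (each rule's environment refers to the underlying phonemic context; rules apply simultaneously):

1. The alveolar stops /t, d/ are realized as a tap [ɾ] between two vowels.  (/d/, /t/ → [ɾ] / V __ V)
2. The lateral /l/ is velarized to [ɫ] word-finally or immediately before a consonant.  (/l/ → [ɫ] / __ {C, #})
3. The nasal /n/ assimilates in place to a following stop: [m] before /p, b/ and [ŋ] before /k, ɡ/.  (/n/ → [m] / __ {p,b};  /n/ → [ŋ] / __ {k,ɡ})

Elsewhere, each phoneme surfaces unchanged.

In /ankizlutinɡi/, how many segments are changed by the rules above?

Segments that undergo a rule: /n/ → [ŋ] (rule 3); /t/ → [ɾ] (rule 1); /n/ → [ŋ] (rule 3).
All other segments surface unchanged.

3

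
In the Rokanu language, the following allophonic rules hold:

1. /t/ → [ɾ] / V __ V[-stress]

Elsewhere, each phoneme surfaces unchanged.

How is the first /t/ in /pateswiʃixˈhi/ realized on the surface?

[ɾ]

/t/ (between /a/ and /e/) occurs between a vowel and a following unstressed vowel → [ɾ] by rule 1.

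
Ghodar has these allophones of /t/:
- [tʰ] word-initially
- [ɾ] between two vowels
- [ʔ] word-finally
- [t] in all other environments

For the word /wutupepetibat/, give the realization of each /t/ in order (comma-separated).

Occurrence 1 (position 3): between two vowels → [ɾ].
Occurrence 2 (position 9): between two vowels → [ɾ].
Occurrence 3 (position 13): word-finally → [ʔ].

[ɾ], [ɾ], [ʔ]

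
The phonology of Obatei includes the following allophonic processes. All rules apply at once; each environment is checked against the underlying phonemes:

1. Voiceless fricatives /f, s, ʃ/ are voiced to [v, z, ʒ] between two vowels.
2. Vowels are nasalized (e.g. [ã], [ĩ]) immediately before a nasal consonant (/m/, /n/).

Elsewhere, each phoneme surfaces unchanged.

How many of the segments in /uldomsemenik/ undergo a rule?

3

Segments that undergo a rule: /o/ → [õ] (rule 2); /e/ → [ẽ] (rule 2); /e/ → [ẽ] (rule 2).
All other segments surface unchanged.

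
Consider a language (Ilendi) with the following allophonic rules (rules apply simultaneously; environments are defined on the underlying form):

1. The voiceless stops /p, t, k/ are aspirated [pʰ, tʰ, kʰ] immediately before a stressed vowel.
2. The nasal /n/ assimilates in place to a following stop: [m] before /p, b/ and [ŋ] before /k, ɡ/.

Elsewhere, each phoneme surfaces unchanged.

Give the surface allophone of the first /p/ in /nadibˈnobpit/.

/p/ — between /b/ and /i/; rule 1 does not apply here → [p].

[p]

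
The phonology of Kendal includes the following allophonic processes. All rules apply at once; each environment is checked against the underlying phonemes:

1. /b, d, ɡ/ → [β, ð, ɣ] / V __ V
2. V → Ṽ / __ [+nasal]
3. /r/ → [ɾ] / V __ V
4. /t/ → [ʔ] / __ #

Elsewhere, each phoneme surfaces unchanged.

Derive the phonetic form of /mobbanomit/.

/m/ — not in any rule's target class → [m].
/o/ — between /m/ and /b/; rule 2 does not apply here → [o].
/b/ (between /o/ and /b/): rule 1 targets it, but not between two vowels → unchanged [b].
/b/ (between /b/ and /a/) is in the target of rule 1 but the environment (between two vowels) is not met → [b].
/a/ meets the environment for rule 2 (before a nasal consonant) → [ã].
/n/ stays [n].
/o/ — between /n/ and /m/, before a nasal consonant — surfaces as [õ] (rule 2).
/m/ — not in any rule's target class → [m].
/i/ (between /m/ and /t/) fails the environment for rule 2, so it stays [i].
Rule 4 applies to /t/ (word-final: word-finally) → [ʔ].

[mobbãnõmiʔ]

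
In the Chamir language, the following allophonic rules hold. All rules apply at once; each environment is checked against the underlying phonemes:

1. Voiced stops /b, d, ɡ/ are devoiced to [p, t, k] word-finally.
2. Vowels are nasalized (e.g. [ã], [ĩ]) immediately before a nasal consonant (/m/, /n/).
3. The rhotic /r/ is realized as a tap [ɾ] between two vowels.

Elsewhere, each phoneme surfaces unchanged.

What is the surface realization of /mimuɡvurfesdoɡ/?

[mĩmuɡvurfesdok]

/i/ (between /m/ and /m/): before a nasal consonant, so rule 2 applies → [ĩ].
/u/ (between /m/ and /ɡ/) fails the environment for rule 2, so it stays [u].
/ɡ/ (between /u/ and /v/) is in the target of rule 1 but the environment (word-finally) is not met → [ɡ].
/u/ (between /v/ and /r/) is in the target of rule 2 but the environment (before a nasal consonant) is not met → [u].
/r/ (between /u/ and /f/) is in the target of rule 3 but the environment (between two vowels) is not met → [r].
/e/ — between /f/ and /s/; rule 2 does not apply here → [e].
/d/ (between /s/ and /o/) fails the environment for rule 1, so it stays [d].
/o/ (between /d/ and /ɡ/): rule 2 targets it, but not before a nasal consonant → unchanged [o].
/ɡ/ — word-final, word-finally — surfaces as [k] (rule 1).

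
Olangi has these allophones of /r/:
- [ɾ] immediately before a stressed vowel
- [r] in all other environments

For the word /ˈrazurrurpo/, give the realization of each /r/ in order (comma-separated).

Occurrence 1 (position 1): immediately before a stressed vowel → [ɾ].
Occurrence 2 (position 5): no conditioning environment matches → elsewhere allophone [r].
Occurrence 3 (position 6): no conditioning environment matches → elsewhere allophone [r].
Occurrence 4 (position 8): no conditioning environment matches → elsewhere allophone [r].

[ɾ], [r], [r], [r]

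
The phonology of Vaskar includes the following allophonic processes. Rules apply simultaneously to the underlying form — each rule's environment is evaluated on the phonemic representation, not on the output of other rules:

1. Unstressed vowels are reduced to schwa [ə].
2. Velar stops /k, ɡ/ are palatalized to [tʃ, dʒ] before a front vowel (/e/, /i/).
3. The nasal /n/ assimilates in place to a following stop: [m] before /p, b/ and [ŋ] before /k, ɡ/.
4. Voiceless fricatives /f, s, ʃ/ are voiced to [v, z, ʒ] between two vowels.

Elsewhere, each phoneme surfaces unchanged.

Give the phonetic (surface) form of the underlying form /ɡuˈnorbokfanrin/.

/ɡ/ (word-initial) fails the environment for rule 2, so it stays [ɡ].
/u/ (between /ɡ/ and /n/) occurs in an unstressed syllable → [ə] by rule 1.
/n/ (between /u/ and /o/) is in the target of rule 3 but the environment (before a labial or velar stop) is not met → [n].
/o/ (between /n/ and /r/) fails the environment for rule 1, so it stays [o].
/r/ — not in any rule's target class → [r].
/b/ stays [b].
/o/ (between /b/ and /k/) occurs in an unstressed syllable → [ə] by rule 1.
/k/ (between /o/ and /f/) is in the target of rule 2 but the environment (before a front vowel) is not met → [k].
/f/ (between /k/ and /a/) is in the target of rule 4 but the environment (between two vowels) is not met → [f].
/a/ (between /f/ and /n/) occurs in an unstressed syllable → [ə] by rule 1.
/n/ (between /a/ and /r/) fails the environment for rule 3, so it stays [n].
/r/ (between /n/ and /i/): no rule targets it → [r].
/i/ (between /r/ and /n/): in an unstressed syllable, so rule 1 applies → [ə].
/n/ (word-final): rule 3 targets it, but not before a labial or velar stop → unchanged [n].

[ɡəˈnorbəkfənrən]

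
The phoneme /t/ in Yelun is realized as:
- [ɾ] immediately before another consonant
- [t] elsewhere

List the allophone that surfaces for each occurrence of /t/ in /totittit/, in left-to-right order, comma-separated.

[t], [t], [ɾ], [t], [t]

Occurrence 1 (position 1): no conditioning environment matches → elsewhere allophone [t].
Occurrence 2 (position 3): no conditioning environment matches → elsewhere allophone [t].
Occurrence 3 (position 5): immediately before another consonant → [ɾ].
Occurrence 4 (position 6): no conditioning environment matches → elsewhere allophone [t].
Occurrence 5 (position 8): no conditioning environment matches → elsewhere allophone [t].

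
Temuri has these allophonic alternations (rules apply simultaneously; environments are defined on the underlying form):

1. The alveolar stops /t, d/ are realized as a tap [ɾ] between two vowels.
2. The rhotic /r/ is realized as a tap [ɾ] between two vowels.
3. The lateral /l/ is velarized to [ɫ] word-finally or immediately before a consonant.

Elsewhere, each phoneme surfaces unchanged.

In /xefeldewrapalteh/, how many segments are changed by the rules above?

2

Segments that undergo a rule: /l/ → [ɫ] (rule 3); /l/ → [ɫ] (rule 3).
All other segments surface unchanged.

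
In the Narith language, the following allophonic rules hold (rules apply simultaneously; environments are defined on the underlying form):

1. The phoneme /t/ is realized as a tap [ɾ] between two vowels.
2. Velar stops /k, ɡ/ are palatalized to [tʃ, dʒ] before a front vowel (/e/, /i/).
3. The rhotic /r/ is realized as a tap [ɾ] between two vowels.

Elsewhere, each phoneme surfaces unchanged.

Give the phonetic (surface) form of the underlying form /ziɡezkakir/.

[zidʒezkatʃir]

/ɡ/ — between /i/ and /e/, before a front vowel — surfaces as [dʒ] (rule 2).
/k/ (between /z/ and /a/) fails the environment for rule 2, so it stays [k].
/k/ (between /a/ and /i/): before a front vowel, so rule 2 applies → [tʃ].
/r/ (word-final): rule 3 targets it, but not between two vowels → unchanged [r].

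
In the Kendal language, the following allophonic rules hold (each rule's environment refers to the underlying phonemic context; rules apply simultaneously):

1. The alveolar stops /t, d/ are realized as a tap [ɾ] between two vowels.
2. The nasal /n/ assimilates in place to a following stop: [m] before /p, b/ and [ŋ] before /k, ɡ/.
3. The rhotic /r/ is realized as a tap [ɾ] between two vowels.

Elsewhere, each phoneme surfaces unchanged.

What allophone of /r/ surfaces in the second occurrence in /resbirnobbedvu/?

[r]

/r/ — between /i/ and /n/; rule 3 does not apply here → [r].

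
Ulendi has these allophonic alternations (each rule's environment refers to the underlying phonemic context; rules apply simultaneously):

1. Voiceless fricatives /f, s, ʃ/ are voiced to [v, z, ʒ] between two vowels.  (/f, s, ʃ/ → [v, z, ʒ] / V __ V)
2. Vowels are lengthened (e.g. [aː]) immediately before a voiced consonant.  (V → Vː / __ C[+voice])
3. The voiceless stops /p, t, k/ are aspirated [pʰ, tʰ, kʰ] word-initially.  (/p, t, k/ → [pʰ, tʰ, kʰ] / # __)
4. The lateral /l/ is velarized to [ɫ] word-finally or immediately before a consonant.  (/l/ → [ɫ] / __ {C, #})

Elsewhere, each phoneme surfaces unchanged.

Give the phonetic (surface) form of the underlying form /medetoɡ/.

/m/ (word-initial): no rule targets it → [m].
/e/ meets the environment for rule 2 (before a voiced consonant) → [eː].
/d/ (between /e/ and /e/): no rule targets it → [d].
/e/ (between /d/ and /t/) is in the target of rule 2 but the environment (before a voiced consonant) is not met → [e].
/t/ (between /e/ and /o/): rule 3 targets it, but not word-initially → unchanged [t].
/o/ (between /t/ and /ɡ/) occurs before a voiced consonant → [oː] by rule 2.
/ɡ/ stays [ɡ].

[meːdetoːɡ]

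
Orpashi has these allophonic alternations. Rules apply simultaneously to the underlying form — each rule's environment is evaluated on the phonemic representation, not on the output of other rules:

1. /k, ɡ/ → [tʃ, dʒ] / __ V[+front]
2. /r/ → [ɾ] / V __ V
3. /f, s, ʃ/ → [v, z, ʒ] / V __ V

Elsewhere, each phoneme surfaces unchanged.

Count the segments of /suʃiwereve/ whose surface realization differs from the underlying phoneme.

Segments that undergo a rule: /ʃ/ → [ʒ] (rule 3); /r/ → [ɾ] (rule 2).
All other segments surface unchanged.

2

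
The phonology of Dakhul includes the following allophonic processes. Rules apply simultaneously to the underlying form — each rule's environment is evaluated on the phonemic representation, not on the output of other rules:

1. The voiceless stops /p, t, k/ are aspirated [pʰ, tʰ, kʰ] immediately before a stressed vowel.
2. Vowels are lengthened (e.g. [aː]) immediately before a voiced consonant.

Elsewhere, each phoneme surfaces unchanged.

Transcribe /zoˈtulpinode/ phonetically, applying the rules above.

/z/ stays [z].
/o/ — between /z/ and /t/; rule 2 does not apply here → [o].
Rule 1 applies to /t/ (between /o/ and /u/: immediately before a stressed vowel) → [tʰ].
/u/ (between /t/ and /l/): before a voiced consonant, so rule 2 applies → [uː].
/l/ (between /u/ and /p/): no rule targets it → [l].
/p/ (between /l/ and /i/) fails the environment for rule 1, so it stays [p].
/i/ meets the environment for rule 2 (before a voiced consonant) → [iː].
/n/ (between /i/ and /o/): no rule targets it → [n].
/o/ (between /n/ and /d/) occurs before a voiced consonant → [oː] by rule 2.
/d/ stays [d].
/e/ — word-final; rule 2 does not apply here → [e].

[zoˈtʰuːlpiːnoːde]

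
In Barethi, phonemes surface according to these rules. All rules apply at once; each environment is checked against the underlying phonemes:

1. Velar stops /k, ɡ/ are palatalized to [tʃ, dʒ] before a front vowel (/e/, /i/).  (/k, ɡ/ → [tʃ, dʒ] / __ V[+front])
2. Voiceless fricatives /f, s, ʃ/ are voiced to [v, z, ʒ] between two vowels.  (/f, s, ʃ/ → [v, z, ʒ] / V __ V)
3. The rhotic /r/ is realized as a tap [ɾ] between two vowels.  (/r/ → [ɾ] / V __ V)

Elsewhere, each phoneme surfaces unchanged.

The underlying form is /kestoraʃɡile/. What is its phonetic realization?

[tʃestoɾaʃdʒile]

/k/ (word-initial): before a front vowel, so rule 1 applies → [tʃ].
/s/ (between /e/ and /t/) is in the target of rule 2 but the environment (between two vowels) is not met → [s].
/r/ (between /o/ and /a/) occurs between two vowels → [ɾ] by rule 3.
/ʃ/ — between /a/ and /ɡ/; rule 2 does not apply here → [ʃ].
Rule 1 applies to /ɡ/ (between /ʃ/ and /i/: before a front vowel) → [dʒ].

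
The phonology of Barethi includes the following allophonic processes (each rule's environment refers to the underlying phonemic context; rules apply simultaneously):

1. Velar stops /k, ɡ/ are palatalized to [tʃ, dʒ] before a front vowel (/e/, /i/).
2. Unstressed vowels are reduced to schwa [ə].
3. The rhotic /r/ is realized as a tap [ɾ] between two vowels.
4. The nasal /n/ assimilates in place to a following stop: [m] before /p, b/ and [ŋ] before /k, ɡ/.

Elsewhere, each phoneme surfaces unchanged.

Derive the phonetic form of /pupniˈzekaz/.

/p/ (word-initial): no rule targets it → [p].
Rule 2 applies to /u/ (between /p/ and /p/: in an unstressed syllable) → [ə].
/p/ (between /u/ and /n/) is unaffected → [p].
/n/ — between /p/ and /i/; rule 4 does not apply here → [n].
/i/ (between /n/ and /z/) occurs in an unstressed syllable → [ə] by rule 2.
/z/ (between /i/ and /e/) is unaffected → [z].
/e/ — between /z/ and /k/; rule 2 does not apply here → [e].
/k/ (between /e/ and /a/): rule 1 targets it, but not before a front vowel → unchanged [k].
/a/ (between /k/ and /z/) occurs in an unstressed syllable → [ə] by rule 2.
/z/ (word-final): no rule targets it → [z].

[pəpnəˈzekəz]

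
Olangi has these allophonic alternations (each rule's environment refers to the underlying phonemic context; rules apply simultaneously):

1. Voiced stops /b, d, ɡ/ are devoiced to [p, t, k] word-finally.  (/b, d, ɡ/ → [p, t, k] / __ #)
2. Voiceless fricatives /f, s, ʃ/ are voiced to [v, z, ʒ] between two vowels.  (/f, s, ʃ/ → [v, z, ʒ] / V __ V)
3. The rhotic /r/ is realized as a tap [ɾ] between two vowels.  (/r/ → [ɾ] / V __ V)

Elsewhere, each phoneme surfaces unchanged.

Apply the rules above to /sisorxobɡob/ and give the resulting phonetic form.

[sizorxobɡop]

/s/ (word-initial): rule 2 targets it, but not between two vowels → unchanged [s].
/i/ — not in any rule's target class → [i].
Rule 2 applies to /s/ (between /i/ and /o/: between two vowels) → [z].
/o/ — not in any rule's target class → [o].
/r/ (between /o/ and /x/) is in the target of rule 3 but the environment (between two vowels) is not met → [r].
/x/ stays [x].
/o/ (between /x/ and /b/) is unaffected → [o].
/b/ (between /o/ and /ɡ/) fails the environment for rule 1, so it stays [b].
/ɡ/ (between /b/ and /o/): rule 1 targets it, but not word-finally → unchanged [ɡ].
/o/ — not in any rule's target class → [o].
/b/ (word-final) occurs word-finally → [p] by rule 1.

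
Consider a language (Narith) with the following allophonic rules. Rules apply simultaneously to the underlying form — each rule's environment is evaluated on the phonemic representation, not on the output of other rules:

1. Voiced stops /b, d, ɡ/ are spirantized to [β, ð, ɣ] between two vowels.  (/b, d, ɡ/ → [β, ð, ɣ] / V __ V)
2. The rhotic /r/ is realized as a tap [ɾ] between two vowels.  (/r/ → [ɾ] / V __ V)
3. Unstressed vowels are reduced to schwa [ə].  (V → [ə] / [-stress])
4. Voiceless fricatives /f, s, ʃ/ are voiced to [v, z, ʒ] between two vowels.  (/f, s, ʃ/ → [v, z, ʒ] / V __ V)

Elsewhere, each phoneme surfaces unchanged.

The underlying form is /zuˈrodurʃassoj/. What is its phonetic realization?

Rule 3 applies to /u/ (between /z/ and /r/: in an unstressed syllable) → [ə].
Rule 2 applies to /r/ (between /u/ and /o/: between two vowels) → [ɾ].
/o/ (between /r/ and /d/): rule 3 targets it, but not in an unstressed syllable → unchanged [o].
/d/ (between /o/ and /u/): between two vowels, so rule 1 applies → [ð].
Rule 3 applies to /u/ (between /d/ and /r/: in an unstressed syllable) → [ə].
/r/ (between /u/ and /ʃ/): rule 2 targets it, but not between two vowels → unchanged [r].
/ʃ/ (between /r/ and /a/) is in the target of rule 4 but the environment (between two vowels) is not met → [ʃ].
/a/ meets the environment for rule 3 (in an unstressed syllable) → [ə].
/s/ (between /a/ and /s/) is in the target of rule 4 but the environment (between two vowels) is not met → [s].
/s/ (between /s/ and /o/) fails the environment for rule 4, so it stays [s].
/o/ meets the environment for rule 3 (in an unstressed syllable) → [ə].

[zəˈɾoðərʃəssəj]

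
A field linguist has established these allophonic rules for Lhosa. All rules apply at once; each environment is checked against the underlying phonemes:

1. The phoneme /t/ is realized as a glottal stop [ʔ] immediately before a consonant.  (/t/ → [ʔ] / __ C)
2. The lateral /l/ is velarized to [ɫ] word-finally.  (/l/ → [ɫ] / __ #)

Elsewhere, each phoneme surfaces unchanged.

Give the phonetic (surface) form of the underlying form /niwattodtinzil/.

/n/ — not in any rule's target class → [n].
/i/ — not in any rule's target class → [i].
/w/ (between /i/ and /a/) is unaffected → [w].
/a/ (between /w/ and /t/): no rule targets it → [a].
/t/ meets the environment for rule 1 (immediately before a consonant) → [ʔ].
/t/ — between /t/ and /o/; rule 1 does not apply here → [t].
/o/ stays [o].
/d/ stays [d].
/t/ (between /d/ and /i/) is in the target of rule 1 but the environment (immediately before a consonant) is not met → [t].
/i/ stays [i].
/n/ stays [n].
/z/ (between /n/ and /i/) is unaffected → [z].
/i/ — not in any rule's target class → [i].
/l/ meets the environment for rule 2 (word-finally) → [ɫ].

[niwaʔtodtinziɫ]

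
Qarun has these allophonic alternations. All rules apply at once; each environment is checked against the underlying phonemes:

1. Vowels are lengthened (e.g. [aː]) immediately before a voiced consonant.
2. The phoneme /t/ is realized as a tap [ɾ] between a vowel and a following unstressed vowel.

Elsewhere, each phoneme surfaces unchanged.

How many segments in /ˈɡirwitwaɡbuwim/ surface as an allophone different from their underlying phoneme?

Segments that undergo a rule: /i/ → [iː] (rule 1); /a/ → [aː] (rule 1); /u/ → [uː] (rule 1); /i/ → [iː] (rule 1).
All other segments surface unchanged.

4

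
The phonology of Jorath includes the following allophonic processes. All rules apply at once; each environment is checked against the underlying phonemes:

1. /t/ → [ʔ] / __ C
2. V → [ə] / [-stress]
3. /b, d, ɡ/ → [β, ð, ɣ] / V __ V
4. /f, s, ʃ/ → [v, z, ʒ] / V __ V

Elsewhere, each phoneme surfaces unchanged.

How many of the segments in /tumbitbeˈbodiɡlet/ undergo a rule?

Segments that undergo a rule: /u/ → [ə] (rule 2); /i/ → [ə] (rule 2); /t/ → [ʔ] (rule 1); /e/ → [ə] (rule 2); /b/ → [β] (rule 3); /d/ → [ð] (rule 3); /i/ → [ə] (rule 2); /e/ → [ə] (rule 2).
All other segments surface unchanged.

8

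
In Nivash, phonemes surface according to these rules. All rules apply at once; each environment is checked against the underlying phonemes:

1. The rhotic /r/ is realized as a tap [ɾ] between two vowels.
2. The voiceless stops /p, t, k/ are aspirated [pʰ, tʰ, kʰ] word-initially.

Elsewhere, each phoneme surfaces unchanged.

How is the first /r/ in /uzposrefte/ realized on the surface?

/r/ — between /s/ and /e/; rule 1 does not apply here → [r].

[r]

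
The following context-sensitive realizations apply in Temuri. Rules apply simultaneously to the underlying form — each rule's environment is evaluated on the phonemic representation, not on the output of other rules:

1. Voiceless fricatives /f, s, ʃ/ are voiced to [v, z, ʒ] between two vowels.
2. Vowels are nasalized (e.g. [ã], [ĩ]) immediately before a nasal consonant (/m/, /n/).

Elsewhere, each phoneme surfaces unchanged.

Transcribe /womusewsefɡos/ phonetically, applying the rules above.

Rule 2 applies to /o/ (between /w/ and /m/: before a nasal consonant) → [õ].
/u/ (between /m/ and /s/): rule 2 targets it, but not before a nasal consonant → unchanged [u].
/s/ (between /u/ and /e/): between two vowels, so rule 1 applies → [z].
/e/ (between /s/ and /w/): rule 2 targets it, but not before a nasal consonant → unchanged [e].
/s/ (between /w/ and /e/) fails the environment for rule 1, so it stays [s].
/e/ (between /s/ and /f/) is in the target of rule 2 but the environment (before a nasal consonant) is not met → [e].
/f/ — between /e/ and /ɡ/; rule 1 does not apply here → [f].
/o/ — between /ɡ/ and /s/; rule 2 does not apply here → [o].
/s/ — word-final; rule 1 does not apply here → [s].

[wõmuzewsefɡos]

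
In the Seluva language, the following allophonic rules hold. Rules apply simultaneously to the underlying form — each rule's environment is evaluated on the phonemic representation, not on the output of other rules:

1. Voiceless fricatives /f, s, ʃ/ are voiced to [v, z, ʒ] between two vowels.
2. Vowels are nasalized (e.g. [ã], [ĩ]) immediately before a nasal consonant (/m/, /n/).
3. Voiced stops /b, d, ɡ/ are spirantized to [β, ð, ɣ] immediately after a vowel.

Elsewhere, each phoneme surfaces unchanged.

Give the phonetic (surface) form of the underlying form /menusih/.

[mẽnuzih]

/m/ — not in any rule's target class → [m].
Rule 2 applies to /e/ (between /m/ and /n/: before a nasal consonant) → [ẽ].
/n/ (between /e/ and /u/) is unaffected → [n].
/u/ (between /n/ and /s/) is in the target of rule 2 but the environment (before a nasal consonant) is not met → [u].
/s/ meets the environment for rule 1 (between two vowels) → [z].
/i/ (between /s/ and /h/): rule 2 targets it, but not before a nasal consonant → unchanged [i].
/h/ — not in any rule's target class → [h].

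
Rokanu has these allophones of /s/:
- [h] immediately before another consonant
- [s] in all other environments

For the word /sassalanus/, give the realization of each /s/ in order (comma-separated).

[s], [h], [s], [s]

Occurrence 1 (position 1): no conditioning environment matches → elsewhere allophone [s].
Occurrence 2 (position 3): immediately before another consonant → [h].
Occurrence 3 (position 4): no conditioning environment matches → elsewhere allophone [s].
Occurrence 4 (position 10): no conditioning environment matches → elsewhere allophone [s].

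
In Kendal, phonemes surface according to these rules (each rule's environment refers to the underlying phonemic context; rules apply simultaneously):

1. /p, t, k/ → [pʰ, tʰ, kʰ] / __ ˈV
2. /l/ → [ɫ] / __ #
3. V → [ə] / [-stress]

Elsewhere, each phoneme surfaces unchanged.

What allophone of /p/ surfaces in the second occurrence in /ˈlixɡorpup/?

[p]

/p/ (word-final) is in the target of rule 1 but the environment (immediately before a stressed vowel) is not met → [p].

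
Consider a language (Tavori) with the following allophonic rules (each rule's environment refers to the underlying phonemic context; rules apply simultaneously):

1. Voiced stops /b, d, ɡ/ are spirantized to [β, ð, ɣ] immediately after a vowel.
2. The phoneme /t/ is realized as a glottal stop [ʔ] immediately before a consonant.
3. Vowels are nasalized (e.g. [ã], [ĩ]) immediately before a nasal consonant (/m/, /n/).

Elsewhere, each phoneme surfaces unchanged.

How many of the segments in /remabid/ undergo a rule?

3

Segments that undergo a rule: /e/ → [ẽ] (rule 3); /b/ → [β] (rule 1); /d/ → [ð] (rule 1).
All other segments surface unchanged.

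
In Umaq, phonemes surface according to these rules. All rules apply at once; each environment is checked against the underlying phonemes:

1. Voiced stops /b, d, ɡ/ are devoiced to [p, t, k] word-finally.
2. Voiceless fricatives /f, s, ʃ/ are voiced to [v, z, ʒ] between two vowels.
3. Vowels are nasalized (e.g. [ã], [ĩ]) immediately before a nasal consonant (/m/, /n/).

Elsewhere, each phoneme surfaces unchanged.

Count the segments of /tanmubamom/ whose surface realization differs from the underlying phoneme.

3

Segments that undergo a rule: /a/ → [ã] (rule 3); /a/ → [ã] (rule 3); /o/ → [õ] (rule 3).
All other segments surface unchanged.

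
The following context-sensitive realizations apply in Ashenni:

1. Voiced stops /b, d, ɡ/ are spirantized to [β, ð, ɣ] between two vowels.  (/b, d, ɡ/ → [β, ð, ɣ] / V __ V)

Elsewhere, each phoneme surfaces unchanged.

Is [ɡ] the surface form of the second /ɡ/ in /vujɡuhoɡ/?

Yes

/ɡ/ — word-final; rule 1 does not apply here → [ɡ].
The actual realization is [ɡ], which matches [ɡ].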